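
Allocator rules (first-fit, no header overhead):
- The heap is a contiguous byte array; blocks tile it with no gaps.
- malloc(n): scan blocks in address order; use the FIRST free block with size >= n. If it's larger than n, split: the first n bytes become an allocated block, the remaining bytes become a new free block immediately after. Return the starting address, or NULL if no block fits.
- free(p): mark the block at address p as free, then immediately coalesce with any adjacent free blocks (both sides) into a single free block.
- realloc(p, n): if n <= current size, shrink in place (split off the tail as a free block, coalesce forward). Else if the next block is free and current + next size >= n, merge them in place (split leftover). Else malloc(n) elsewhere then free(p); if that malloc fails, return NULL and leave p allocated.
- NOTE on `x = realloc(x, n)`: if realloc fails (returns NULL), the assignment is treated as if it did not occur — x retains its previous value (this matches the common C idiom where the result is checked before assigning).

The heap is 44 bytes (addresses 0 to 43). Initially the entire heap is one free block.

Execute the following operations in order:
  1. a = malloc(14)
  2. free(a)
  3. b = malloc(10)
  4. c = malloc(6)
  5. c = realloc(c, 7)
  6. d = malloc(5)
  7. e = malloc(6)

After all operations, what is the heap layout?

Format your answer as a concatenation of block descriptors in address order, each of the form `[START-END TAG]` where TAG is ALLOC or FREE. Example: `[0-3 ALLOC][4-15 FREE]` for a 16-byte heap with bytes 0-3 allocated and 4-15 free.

Op 1: a = malloc(14) -> a = 0; heap: [0-13 ALLOC][14-43 FREE]
Op 2: free(a) -> (freed a); heap: [0-43 FREE]
Op 3: b = malloc(10) -> b = 0; heap: [0-9 ALLOC][10-43 FREE]
Op 4: c = malloc(6) -> c = 10; heap: [0-9 ALLOC][10-15 ALLOC][16-43 FREE]
Op 5: c = realloc(c, 7) -> c = 10; heap: [0-9 ALLOC][10-16 ALLOC][17-43 FREE]
Op 6: d = malloc(5) -> d = 17; heap: [0-9 ALLOC][10-16 ALLOC][17-21 ALLOC][22-43 FREE]
Op 7: e = malloc(6) -> e = 22; heap: [0-9 ALLOC][10-16 ALLOC][17-21 ALLOC][22-27 ALLOC][28-43 FREE]

Answer: [0-9 ALLOC][10-16 ALLOC][17-21 ALLOC][22-27 ALLOC][28-43 FREE]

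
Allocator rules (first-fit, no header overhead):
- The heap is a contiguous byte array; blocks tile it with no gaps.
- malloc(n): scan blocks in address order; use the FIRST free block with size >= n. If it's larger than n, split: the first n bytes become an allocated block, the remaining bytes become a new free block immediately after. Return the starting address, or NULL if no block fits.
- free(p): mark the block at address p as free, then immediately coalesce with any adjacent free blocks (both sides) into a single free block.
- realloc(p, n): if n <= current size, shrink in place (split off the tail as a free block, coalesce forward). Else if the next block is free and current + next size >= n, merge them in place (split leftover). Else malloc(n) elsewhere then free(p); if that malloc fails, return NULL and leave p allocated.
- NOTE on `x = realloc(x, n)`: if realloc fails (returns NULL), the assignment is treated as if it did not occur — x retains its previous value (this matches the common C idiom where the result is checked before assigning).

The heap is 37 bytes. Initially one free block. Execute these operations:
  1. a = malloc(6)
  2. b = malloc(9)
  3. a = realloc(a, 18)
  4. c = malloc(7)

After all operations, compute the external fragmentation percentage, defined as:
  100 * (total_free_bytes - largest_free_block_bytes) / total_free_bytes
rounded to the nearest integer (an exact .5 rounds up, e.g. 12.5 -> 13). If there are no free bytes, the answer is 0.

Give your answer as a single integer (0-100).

Answer: 40

Derivation:
Op 1: a = malloc(6) -> a = 0; heap: [0-5 ALLOC][6-36 FREE]
Op 2: b = malloc(9) -> b = 6; heap: [0-5 ALLOC][6-14 ALLOC][15-36 FREE]
Op 3: a = realloc(a, 18) -> a = 15; heap: [0-5 FREE][6-14 ALLOC][15-32 ALLOC][33-36 FREE]
Op 4: c = malloc(7) -> c = NULL; heap: [0-5 FREE][6-14 ALLOC][15-32 ALLOC][33-36 FREE]
Free blocks: [6 4] total_free=10 largest=6 -> 100*(10-6)/10 = 400/10 = 40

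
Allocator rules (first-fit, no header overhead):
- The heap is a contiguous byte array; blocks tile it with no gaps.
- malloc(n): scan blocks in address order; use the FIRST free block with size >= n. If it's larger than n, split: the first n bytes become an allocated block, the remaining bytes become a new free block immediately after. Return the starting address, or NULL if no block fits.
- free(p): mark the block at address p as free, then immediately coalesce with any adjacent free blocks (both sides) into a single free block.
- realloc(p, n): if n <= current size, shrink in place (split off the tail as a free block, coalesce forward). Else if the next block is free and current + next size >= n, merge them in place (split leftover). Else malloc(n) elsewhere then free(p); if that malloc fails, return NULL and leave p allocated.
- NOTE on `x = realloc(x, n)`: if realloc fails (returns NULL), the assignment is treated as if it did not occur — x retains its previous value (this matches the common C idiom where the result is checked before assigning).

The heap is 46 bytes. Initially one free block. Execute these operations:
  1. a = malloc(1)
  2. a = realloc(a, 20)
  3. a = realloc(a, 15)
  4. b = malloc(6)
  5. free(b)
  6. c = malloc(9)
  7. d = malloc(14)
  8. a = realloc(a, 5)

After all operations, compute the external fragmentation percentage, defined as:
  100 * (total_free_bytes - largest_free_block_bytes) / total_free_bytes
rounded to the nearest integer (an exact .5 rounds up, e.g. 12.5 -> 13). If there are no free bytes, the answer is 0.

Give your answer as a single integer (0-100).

Op 1: a = malloc(1) -> a = 0; heap: [0-0 ALLOC][1-45 FREE]
Op 2: a = realloc(a, 20) -> a = 0; heap: [0-19 ALLOC][20-45 FREE]
Op 3: a = realloc(a, 15) -> a = 0; heap: [0-14 ALLOC][15-45 FREE]
Op 4: b = malloc(6) -> b = 15; heap: [0-14 ALLOC][15-20 ALLOC][21-45 FREE]
Op 5: free(b) -> (freed b); heap: [0-14 ALLOC][15-45 FREE]
Op 6: c = malloc(9) -> c = 15; heap: [0-14 ALLOC][15-23 ALLOC][24-45 FREE]
Op 7: d = malloc(14) -> d = 24; heap: [0-14 ALLOC][15-23 ALLOC][24-37 ALLOC][38-45 FREE]
Op 8: a = realloc(a, 5) -> a = 0; heap: [0-4 ALLOC][5-14 FREE][15-23 ALLOC][24-37 ALLOC][38-45 FREE]
Free blocks: [10 8] total_free=18 largest=10 -> 100*(18-10)/18 = 800/18 ≈ 44.444 -> rounds to 44

Answer: 44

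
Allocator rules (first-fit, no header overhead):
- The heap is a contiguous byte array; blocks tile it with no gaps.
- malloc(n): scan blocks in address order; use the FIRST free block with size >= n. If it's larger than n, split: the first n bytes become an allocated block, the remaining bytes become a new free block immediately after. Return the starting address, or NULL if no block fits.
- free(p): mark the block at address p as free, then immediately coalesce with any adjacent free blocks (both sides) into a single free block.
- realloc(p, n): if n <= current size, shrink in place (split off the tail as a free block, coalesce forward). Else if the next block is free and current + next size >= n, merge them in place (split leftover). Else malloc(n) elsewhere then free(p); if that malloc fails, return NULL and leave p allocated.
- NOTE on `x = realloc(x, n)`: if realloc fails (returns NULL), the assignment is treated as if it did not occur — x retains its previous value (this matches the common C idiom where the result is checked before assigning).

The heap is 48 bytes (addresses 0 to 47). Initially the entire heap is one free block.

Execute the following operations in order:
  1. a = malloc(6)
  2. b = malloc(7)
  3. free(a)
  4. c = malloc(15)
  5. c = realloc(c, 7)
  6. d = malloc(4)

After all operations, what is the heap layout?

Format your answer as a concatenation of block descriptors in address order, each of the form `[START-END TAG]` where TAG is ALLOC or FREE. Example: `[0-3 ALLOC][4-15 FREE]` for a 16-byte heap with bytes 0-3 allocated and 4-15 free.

Answer: [0-3 ALLOC][4-5 FREE][6-12 ALLOC][13-19 ALLOC][20-47 FREE]

Derivation:
Op 1: a = malloc(6) -> a = 0; heap: [0-5 ALLOC][6-47 FREE]
Op 2: b = malloc(7) -> b = 6; heap: [0-5 ALLOC][6-12 ALLOC][13-47 FREE]
Op 3: free(a) -> (freed a); heap: [0-5 FREE][6-12 ALLOC][13-47 FREE]
Op 4: c = malloc(15) -> c = 13; heap: [0-5 FREE][6-12 ALLOC][13-27 ALLOC][28-47 FREE]
Op 5: c = realloc(c, 7) -> c = 13; heap: [0-5 FREE][6-12 ALLOC][13-19 ALLOC][20-47 FREE]
Op 6: d = malloc(4) -> d = 0; heap: [0-3 ALLOC][4-5 FREE][6-12 ALLOC][13-19 ALLOC][20-47 FREE]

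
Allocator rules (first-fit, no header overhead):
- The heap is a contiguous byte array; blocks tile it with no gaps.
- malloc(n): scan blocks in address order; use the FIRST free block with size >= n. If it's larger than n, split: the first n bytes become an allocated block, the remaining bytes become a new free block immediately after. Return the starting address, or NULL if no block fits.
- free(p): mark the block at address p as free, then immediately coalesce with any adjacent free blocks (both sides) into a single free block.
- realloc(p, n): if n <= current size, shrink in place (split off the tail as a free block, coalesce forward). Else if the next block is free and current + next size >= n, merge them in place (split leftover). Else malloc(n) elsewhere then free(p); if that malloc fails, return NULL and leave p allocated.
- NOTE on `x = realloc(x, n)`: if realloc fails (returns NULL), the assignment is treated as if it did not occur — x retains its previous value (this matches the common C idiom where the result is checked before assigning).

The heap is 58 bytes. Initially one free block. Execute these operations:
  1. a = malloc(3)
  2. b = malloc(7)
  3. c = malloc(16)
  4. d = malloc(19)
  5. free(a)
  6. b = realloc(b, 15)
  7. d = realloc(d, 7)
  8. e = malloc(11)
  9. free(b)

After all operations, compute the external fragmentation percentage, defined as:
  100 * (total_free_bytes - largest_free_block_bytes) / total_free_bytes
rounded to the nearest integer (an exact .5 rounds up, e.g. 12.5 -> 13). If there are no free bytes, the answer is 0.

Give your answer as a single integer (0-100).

Answer: 42

Derivation:
Op 1: a = malloc(3) -> a = 0; heap: [0-2 ALLOC][3-57 FREE]
Op 2: b = malloc(7) -> b = 3; heap: [0-2 ALLOC][3-9 ALLOC][10-57 FREE]
Op 3: c = malloc(16) -> c = 10; heap: [0-2 ALLOC][3-9 ALLOC][10-25 ALLOC][26-57 FREE]
Op 4: d = malloc(19) -> d = 26; heap: [0-2 ALLOC][3-9 ALLOC][10-25 ALLOC][26-44 ALLOC][45-57 FREE]
Op 5: free(a) -> (freed a); heap: [0-2 FREE][3-9 ALLOC][10-25 ALLOC][26-44 ALLOC][45-57 FREE]
Op 6: b = realloc(b, 15) -> NULL (b unchanged); heap: [0-2 FREE][3-9 ALLOC][10-25 ALLOC][26-44 ALLOC][45-57 FREE]
Op 7: d = realloc(d, 7) -> d = 26; heap: [0-2 FREE][3-9 ALLOC][10-25 ALLOC][26-32 ALLOC][33-57 FREE]
Op 8: e = malloc(11) -> e = 33; heap: [0-2 FREE][3-9 ALLOC][10-25 ALLOC][26-32 ALLOC][33-43 ALLOC][44-57 FREE]
Op 9: free(b) -> (freed b); heap: [0-9 FREE][10-25 ALLOC][26-32 ALLOC][33-43 ALLOC][44-57 FREE]
Free blocks: [10 14] total_free=24 largest=14 -> 100*(24-14)/24 = 1000/24 ≈ 41.667 -> rounds to 42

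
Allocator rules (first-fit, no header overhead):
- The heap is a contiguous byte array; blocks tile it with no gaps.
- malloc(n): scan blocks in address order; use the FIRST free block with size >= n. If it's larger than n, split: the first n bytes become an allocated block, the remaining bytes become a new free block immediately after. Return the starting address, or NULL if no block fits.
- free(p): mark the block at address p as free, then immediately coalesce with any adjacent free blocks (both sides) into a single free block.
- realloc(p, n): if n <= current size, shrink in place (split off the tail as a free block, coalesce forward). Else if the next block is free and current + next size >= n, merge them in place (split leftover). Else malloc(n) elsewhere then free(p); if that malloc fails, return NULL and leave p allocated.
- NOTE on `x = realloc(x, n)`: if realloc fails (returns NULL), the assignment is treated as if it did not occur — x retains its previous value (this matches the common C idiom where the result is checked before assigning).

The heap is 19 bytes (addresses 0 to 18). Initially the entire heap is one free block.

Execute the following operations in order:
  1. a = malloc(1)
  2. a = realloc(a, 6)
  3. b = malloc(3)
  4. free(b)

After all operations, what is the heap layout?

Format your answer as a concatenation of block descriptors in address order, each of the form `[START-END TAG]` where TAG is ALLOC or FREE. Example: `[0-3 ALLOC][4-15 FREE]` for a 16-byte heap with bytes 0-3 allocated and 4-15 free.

Op 1: a = malloc(1) -> a = 0; heap: [0-0 ALLOC][1-18 FREE]
Op 2: a = realloc(a, 6) -> a = 0; heap: [0-5 ALLOC][6-18 FREE]
Op 3: b = malloc(3) -> b = 6; heap: [0-5 ALLOC][6-8 ALLOC][9-18 FREE]
Op 4: free(b) -> (freed b); heap: [0-5 ALLOC][6-18 FREE]

Answer: [0-5 ALLOC][6-18 FREE]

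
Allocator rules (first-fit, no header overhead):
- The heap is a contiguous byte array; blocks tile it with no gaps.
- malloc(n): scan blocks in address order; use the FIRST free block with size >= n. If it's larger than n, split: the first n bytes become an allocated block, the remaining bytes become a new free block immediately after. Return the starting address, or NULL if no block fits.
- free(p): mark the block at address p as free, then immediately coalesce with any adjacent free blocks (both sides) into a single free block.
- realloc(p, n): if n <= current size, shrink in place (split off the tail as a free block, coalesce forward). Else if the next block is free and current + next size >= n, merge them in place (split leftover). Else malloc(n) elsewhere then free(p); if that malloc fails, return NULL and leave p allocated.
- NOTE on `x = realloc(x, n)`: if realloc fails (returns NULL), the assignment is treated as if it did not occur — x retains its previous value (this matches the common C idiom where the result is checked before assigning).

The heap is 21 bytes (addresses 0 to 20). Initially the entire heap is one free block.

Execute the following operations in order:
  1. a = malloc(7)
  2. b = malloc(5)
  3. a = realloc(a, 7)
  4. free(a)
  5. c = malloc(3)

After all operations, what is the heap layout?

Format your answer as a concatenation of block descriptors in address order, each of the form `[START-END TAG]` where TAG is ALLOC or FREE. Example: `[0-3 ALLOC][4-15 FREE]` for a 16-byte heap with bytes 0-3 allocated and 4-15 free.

Op 1: a = malloc(7) -> a = 0; heap: [0-6 ALLOC][7-20 FREE]
Op 2: b = malloc(5) -> b = 7; heap: [0-6 ALLOC][7-11 ALLOC][12-20 FREE]
Op 3: a = realloc(a, 7) -> a = 0; heap: [0-6 ALLOC][7-11 ALLOC][12-20 FREE]
Op 4: free(a) -> (freed a); heap: [0-6 FREE][7-11 ALLOC][12-20 FREE]
Op 5: c = malloc(3) -> c = 0; heap: [0-2 ALLOC][3-6 FREE][7-11 ALLOC][12-20 FREE]

Answer: [0-2 ALLOC][3-6 FREE][7-11 ALLOC][12-20 FREE]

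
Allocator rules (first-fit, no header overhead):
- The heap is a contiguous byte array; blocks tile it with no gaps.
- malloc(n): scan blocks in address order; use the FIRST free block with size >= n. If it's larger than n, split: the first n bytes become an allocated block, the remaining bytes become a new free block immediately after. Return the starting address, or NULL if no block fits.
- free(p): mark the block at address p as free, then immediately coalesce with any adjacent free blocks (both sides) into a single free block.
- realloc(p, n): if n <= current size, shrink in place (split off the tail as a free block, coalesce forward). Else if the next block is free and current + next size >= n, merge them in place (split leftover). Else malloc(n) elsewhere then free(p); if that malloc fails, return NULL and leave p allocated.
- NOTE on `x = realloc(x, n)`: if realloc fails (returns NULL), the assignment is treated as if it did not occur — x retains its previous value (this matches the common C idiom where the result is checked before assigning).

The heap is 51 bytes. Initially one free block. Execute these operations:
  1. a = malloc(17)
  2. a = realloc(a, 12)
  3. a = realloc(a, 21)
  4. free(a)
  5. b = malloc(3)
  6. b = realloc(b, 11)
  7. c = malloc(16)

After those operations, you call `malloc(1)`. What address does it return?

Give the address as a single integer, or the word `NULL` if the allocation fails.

Answer: 27

Derivation:
Op 1: a = malloc(17) -> a = 0; heap: [0-16 ALLOC][17-50 FREE]
Op 2: a = realloc(a, 12) -> a = 0; heap: [0-11 ALLOC][12-50 FREE]
Op 3: a = realloc(a, 21) -> a = 0; heap: [0-20 ALLOC][21-50 FREE]
Op 4: free(a) -> (freed a); heap: [0-50 FREE]
Op 5: b = malloc(3) -> b = 0; heap: [0-2 ALLOC][3-50 FREE]
Op 6: b = realloc(b, 11) -> b = 0; heap: [0-10 ALLOC][11-50 FREE]
Op 7: c = malloc(16) -> c = 11; heap: [0-10 ALLOC][11-26 ALLOC][27-50 FREE]
malloc(1): first-fit scan over [0-10 ALLOC][11-26 ALLOC][27-50 FREE] -> 27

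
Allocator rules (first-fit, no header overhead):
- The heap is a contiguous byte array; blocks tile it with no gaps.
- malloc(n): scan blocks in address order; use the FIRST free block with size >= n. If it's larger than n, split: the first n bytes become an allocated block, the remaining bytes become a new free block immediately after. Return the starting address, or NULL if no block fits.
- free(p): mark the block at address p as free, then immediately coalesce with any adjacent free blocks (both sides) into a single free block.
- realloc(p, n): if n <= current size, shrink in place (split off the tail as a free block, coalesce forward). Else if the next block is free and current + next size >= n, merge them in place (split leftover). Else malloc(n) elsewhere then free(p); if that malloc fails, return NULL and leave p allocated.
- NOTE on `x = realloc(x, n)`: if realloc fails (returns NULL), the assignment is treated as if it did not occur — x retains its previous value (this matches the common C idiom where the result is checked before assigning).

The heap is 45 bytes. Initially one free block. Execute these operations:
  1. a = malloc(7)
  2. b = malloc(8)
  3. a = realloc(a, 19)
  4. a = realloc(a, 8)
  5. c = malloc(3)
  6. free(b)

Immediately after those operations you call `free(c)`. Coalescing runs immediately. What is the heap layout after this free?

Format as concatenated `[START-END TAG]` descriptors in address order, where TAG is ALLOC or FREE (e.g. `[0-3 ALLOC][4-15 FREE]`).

Op 1: a = malloc(7) -> a = 0; heap: [0-6 ALLOC][7-44 FREE]
Op 2: b = malloc(8) -> b = 7; heap: [0-6 ALLOC][7-14 ALLOC][15-44 FREE]
Op 3: a = realloc(a, 19) -> a = 15; heap: [0-6 FREE][7-14 ALLOC][15-33 ALLOC][34-44 FREE]
Op 4: a = realloc(a, 8) -> a = 15; heap: [0-6 FREE][7-14 ALLOC][15-22 ALLOC][23-44 FREE]
Op 5: c = malloc(3) -> c = 0; heap: [0-2 ALLOC][3-6 FREE][7-14 ALLOC][15-22 ALLOC][23-44 FREE]
Op 6: free(b) -> (freed b); heap: [0-2 ALLOC][3-14 FREE][15-22 ALLOC][23-44 FREE]
free(c): c = 0 -> block [0-2 ALLOC]; mark free, coalesce with adjacent free neighbors -> [0-14 FREE][15-22 ALLOC][23-44 FREE]

Answer: [0-14 FREE][15-22 ALLOC][23-44 FREE]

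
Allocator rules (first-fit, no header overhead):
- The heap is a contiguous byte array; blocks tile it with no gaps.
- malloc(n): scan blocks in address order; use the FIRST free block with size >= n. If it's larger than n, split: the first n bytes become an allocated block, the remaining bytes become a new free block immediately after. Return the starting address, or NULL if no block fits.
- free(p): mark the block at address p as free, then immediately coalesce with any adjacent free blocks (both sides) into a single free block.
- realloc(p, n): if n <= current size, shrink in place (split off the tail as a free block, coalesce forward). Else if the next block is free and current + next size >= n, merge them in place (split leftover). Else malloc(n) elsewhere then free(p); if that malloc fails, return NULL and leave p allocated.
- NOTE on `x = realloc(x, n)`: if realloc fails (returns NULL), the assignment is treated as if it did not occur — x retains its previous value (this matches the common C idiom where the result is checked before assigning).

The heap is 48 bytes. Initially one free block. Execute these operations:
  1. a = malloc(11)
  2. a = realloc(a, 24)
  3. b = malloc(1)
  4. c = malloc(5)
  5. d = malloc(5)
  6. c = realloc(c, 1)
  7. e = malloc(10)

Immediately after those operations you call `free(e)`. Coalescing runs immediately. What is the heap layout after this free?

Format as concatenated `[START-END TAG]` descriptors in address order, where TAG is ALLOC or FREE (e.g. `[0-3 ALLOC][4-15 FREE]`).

Op 1: a = malloc(11) -> a = 0; heap: [0-10 ALLOC][11-47 FREE]
Op 2: a = realloc(a, 24) -> a = 0; heap: [0-23 ALLOC][24-47 FREE]
Op 3: b = malloc(1) -> b = 24; heap: [0-23 ALLOC][24-24 ALLOC][25-47 FREE]
Op 4: c = malloc(5) -> c = 25; heap: [0-23 ALLOC][24-24 ALLOC][25-29 ALLOC][30-47 FREE]
Op 5: d = malloc(5) -> d = 30; heap: [0-23 ALLOC][24-24 ALLOC][25-29 ALLOC][30-34 ALLOC][35-47 FREE]
Op 6: c = realloc(c, 1) -> c = 25; heap: [0-23 ALLOC][24-24 ALLOC][25-25 ALLOC][26-29 FREE][30-34 ALLOC][35-47 FREE]
Op 7: e = malloc(10) -> e = 35; heap: [0-23 ALLOC][24-24 ALLOC][25-25 ALLOC][26-29 FREE][30-34 ALLOC][35-44 ALLOC][45-47 FREE]
free(e): e = 35 -> block [35-44 ALLOC]; mark free, coalesce with adjacent free neighbors -> [0-23 ALLOC][24-24 ALLOC][25-25 ALLOC][26-29 FREE][30-34 ALLOC][35-47 FREE]

Answer: [0-23 ALLOC][24-24 ALLOC][25-25 ALLOC][26-29 FREE][30-34 ALLOC][35-47 FREE]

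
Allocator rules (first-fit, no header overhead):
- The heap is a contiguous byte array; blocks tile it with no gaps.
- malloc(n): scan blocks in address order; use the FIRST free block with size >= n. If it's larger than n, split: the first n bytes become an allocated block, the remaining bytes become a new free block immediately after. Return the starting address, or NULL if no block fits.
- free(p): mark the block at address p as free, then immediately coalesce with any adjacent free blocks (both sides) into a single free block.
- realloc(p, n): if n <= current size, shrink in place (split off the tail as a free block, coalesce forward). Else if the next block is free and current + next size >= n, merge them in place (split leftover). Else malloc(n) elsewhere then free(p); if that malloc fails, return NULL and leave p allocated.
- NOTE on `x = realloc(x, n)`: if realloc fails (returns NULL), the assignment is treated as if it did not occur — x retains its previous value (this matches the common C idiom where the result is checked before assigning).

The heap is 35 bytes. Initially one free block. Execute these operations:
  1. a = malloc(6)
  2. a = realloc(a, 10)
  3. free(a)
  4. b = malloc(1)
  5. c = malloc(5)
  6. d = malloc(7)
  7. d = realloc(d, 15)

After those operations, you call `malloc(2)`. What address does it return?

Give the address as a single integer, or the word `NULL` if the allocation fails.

Op 1: a = malloc(6) -> a = 0; heap: [0-5 ALLOC][6-34 FREE]
Op 2: a = realloc(a, 10) -> a = 0; heap: [0-9 ALLOC][10-34 FREE]
Op 3: free(a) -> (freed a); heap: [0-34 FREE]
Op 4: b = malloc(1) -> b = 0; heap: [0-0 ALLOC][1-34 FREE]
Op 5: c = malloc(5) -> c = 1; heap: [0-0 ALLOC][1-5 ALLOC][6-34 FREE]
Op 6: d = malloc(7) -> d = 6; heap: [0-0 ALLOC][1-5 ALLOC][6-12 ALLOC][13-34 FREE]
Op 7: d = realloc(d, 15) -> d = 6; heap: [0-0 ALLOC][1-5 ALLOC][6-20 ALLOC][21-34 FREE]
malloc(2): first-fit scan over [0-0 ALLOC][1-5 ALLOC][6-20 ALLOC][21-34 FREE] -> 21

Answer: 21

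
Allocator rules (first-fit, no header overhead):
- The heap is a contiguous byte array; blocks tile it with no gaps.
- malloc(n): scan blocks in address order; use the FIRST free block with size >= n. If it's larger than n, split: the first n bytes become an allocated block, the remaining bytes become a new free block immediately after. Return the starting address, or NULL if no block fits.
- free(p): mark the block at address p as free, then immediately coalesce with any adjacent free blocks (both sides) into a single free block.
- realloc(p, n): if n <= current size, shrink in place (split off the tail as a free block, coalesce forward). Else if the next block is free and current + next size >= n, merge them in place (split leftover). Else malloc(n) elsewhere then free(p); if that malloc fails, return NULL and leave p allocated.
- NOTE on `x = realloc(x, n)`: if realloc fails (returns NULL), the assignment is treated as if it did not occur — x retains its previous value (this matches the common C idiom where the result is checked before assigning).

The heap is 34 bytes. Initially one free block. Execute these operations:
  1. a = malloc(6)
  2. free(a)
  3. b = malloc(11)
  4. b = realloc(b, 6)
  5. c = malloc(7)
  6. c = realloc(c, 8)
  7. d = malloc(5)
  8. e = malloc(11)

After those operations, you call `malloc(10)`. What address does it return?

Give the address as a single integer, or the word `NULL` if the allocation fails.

Op 1: a = malloc(6) -> a = 0; heap: [0-5 ALLOC][6-33 FREE]
Op 2: free(a) -> (freed a); heap: [0-33 FREE]
Op 3: b = malloc(11) -> b = 0; heap: [0-10 ALLOC][11-33 FREE]
Op 4: b = realloc(b, 6) -> b = 0; heap: [0-5 ALLOC][6-33 FREE]
Op 5: c = malloc(7) -> c = 6; heap: [0-5 ALLOC][6-12 ALLOC][13-33 FREE]
Op 6: c = realloc(c, 8) -> c = 6; heap: [0-5 ALLOC][6-13 ALLOC][14-33 FREE]
Op 7: d = malloc(5) -> d = 14; heap: [0-5 ALLOC][6-13 ALLOC][14-18 ALLOC][19-33 FREE]
Op 8: e = malloc(11) -> e = 19; heap: [0-5 ALLOC][6-13 ALLOC][14-18 ALLOC][19-29 ALLOC][30-33 FREE]
malloc(10): first-fit scan over [0-5 ALLOC][6-13 ALLOC][14-18 ALLOC][19-29 ALLOC][30-33 FREE] -> NULL

Answer: NULL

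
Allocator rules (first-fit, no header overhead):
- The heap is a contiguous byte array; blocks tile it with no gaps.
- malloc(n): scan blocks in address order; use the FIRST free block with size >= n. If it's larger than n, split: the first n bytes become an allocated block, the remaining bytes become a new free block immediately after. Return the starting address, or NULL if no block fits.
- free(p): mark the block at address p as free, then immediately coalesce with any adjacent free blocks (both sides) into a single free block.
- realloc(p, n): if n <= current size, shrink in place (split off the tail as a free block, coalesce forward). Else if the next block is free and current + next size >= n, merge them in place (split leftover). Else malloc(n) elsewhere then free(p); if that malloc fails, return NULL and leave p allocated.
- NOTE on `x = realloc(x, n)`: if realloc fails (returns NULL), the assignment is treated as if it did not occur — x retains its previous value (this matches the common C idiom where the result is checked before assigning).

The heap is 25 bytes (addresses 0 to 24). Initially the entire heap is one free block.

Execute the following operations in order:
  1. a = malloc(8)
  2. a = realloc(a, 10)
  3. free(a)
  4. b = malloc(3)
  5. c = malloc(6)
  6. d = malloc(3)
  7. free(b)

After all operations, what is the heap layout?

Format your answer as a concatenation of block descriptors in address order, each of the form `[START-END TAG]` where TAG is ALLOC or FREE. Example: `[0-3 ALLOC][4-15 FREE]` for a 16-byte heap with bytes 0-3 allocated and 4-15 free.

Op 1: a = malloc(8) -> a = 0; heap: [0-7 ALLOC][8-24 FREE]
Op 2: a = realloc(a, 10) -> a = 0; heap: [0-9 ALLOC][10-24 FREE]
Op 3: free(a) -> (freed a); heap: [0-24 FREE]
Op 4: b = malloc(3) -> b = 0; heap: [0-2 ALLOC][3-24 FREE]
Op 5: c = malloc(6) -> c = 3; heap: [0-2 ALLOC][3-8 ALLOC][9-24 FREE]
Op 6: d = malloc(3) -> d = 9; heap: [0-2 ALLOC][3-8 ALLOC][9-11 ALLOC][12-24 FREE]
Op 7: free(b) -> (freed b); heap: [0-2 FREE][3-8 ALLOC][9-11 ALLOC][12-24 FREE]

Answer: [0-2 FREE][3-8 ALLOC][9-11 ALLOC][12-24 FREE]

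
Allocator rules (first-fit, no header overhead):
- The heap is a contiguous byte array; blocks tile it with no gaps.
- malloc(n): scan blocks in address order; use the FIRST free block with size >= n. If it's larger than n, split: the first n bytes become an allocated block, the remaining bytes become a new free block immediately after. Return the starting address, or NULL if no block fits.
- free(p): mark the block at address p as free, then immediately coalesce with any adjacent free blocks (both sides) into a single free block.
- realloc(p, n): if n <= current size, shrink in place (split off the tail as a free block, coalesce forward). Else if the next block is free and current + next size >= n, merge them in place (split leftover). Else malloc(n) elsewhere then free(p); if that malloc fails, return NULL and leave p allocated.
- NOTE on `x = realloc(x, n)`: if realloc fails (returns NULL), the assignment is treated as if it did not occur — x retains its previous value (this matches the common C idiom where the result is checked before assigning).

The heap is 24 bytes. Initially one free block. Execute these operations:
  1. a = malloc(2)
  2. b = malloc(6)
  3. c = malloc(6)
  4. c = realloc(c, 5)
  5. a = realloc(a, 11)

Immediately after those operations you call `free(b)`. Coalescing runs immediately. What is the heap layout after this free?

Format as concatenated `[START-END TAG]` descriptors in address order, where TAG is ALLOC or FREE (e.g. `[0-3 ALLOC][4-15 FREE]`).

Op 1: a = malloc(2) -> a = 0; heap: [0-1 ALLOC][2-23 FREE]
Op 2: b = malloc(6) -> b = 2; heap: [0-1 ALLOC][2-7 ALLOC][8-23 FREE]
Op 3: c = malloc(6) -> c = 8; heap: [0-1 ALLOC][2-7 ALLOC][8-13 ALLOC][14-23 FREE]
Op 4: c = realloc(c, 5) -> c = 8; heap: [0-1 ALLOC][2-7 ALLOC][8-12 ALLOC][13-23 FREE]
Op 5: a = realloc(a, 11) -> a = 13; heap: [0-1 FREE][2-7 ALLOC][8-12 ALLOC][13-23 ALLOC]
free(b): b = 2 -> block [2-7 ALLOC]; mark free, coalesce with adjacent free neighbors -> [0-7 FREE][8-12 ALLOC][13-23 ALLOC]

Answer: [0-7 FREE][8-12 ALLOC][13-23 ALLOC]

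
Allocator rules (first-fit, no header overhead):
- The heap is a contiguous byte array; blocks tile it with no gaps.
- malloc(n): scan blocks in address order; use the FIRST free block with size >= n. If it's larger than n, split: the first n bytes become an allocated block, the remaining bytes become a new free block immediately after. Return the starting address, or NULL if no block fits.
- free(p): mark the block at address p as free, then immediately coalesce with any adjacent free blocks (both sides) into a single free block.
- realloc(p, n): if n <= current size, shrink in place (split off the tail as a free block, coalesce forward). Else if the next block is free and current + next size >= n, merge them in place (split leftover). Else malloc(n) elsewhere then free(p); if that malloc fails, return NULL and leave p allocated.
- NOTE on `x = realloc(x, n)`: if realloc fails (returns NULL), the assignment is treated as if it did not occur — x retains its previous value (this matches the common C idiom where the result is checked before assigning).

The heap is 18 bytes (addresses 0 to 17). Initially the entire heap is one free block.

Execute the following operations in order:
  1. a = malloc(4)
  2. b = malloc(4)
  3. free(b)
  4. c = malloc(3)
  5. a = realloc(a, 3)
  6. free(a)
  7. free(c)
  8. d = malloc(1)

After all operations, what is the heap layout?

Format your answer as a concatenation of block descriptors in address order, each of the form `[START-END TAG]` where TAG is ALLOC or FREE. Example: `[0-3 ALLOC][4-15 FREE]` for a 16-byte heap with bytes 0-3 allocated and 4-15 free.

Op 1: a = malloc(4) -> a = 0; heap: [0-3 ALLOC][4-17 FREE]
Op 2: b = malloc(4) -> b = 4; heap: [0-3 ALLOC][4-7 ALLOC][8-17 FREE]
Op 3: free(b) -> (freed b); heap: [0-3 ALLOC][4-17 FREE]
Op 4: c = malloc(3) -> c = 4; heap: [0-3 ALLOC][4-6 ALLOC][7-17 FREE]
Op 5: a = realloc(a, 3) -> a = 0; heap: [0-2 ALLOC][3-3 FREE][4-6 ALLOC][7-17 FREE]
Op 6: free(a) -> (freed a); heap: [0-3 FREE][4-6 ALLOC][7-17 FREE]
Op 7: free(c) -> (freed c); heap: [0-17 FREE]
Op 8: d = malloc(1) -> d = 0; heap: [0-0 ALLOC][1-17 FREE]

Answer: [0-0 ALLOC][1-17 FREE]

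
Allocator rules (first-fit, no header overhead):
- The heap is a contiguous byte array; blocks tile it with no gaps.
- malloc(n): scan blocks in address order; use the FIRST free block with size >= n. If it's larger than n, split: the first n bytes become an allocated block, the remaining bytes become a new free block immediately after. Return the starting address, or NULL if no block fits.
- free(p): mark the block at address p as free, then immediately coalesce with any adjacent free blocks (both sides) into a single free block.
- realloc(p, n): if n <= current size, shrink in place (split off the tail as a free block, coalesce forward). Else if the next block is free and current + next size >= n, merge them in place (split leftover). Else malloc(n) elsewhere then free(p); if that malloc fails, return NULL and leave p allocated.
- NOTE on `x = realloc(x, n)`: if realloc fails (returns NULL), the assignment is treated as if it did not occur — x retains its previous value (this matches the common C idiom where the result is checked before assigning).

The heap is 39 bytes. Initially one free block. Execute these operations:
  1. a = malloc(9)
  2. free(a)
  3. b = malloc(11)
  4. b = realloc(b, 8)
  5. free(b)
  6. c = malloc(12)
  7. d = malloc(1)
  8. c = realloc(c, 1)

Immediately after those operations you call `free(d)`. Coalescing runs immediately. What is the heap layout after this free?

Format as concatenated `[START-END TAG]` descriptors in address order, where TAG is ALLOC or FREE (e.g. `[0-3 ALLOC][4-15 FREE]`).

Op 1: a = malloc(9) -> a = 0; heap: [0-8 ALLOC][9-38 FREE]
Op 2: free(a) -> (freed a); heap: [0-38 FREE]
Op 3: b = malloc(11) -> b = 0; heap: [0-10 ALLOC][11-38 FREE]
Op 4: b = realloc(b, 8) -> b = 0; heap: [0-7 ALLOC][8-38 FREE]
Op 5: free(b) -> (freed b); heap: [0-38 FREE]
Op 6: c = malloc(12) -> c = 0; heap: [0-11 ALLOC][12-38 FREE]
Op 7: d = malloc(1) -> d = 12; heap: [0-11 ALLOC][12-12 ALLOC][13-38 FREE]
Op 8: c = realloc(c, 1) -> c = 0; heap: [0-0 ALLOC][1-11 FREE][12-12 ALLOC][13-38 FREE]
free(d): d = 12 -> block [12-12 ALLOC]; mark free, coalesce with adjacent free neighbors -> [0-0 ALLOC][1-38 FREE]

Answer: [0-0 ALLOC][1-38 FREE]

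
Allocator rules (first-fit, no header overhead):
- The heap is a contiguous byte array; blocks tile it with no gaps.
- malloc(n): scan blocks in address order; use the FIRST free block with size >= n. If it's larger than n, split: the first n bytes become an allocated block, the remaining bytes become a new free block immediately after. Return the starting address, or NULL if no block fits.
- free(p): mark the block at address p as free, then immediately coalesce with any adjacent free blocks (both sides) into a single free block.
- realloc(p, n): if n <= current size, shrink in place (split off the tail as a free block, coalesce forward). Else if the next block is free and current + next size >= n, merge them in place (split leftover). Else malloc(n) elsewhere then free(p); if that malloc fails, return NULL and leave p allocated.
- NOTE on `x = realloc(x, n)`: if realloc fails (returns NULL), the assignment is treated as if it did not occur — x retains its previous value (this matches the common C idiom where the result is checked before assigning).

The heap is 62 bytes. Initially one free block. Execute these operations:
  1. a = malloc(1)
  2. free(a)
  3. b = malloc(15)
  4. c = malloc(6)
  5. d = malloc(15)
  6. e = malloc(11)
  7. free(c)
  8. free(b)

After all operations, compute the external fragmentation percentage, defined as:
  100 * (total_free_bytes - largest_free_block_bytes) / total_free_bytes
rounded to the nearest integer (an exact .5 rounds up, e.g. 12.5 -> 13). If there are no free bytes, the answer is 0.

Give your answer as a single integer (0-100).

Op 1: a = malloc(1) -> a = 0; heap: [0-0 ALLOC][1-61 FREE]
Op 2: free(a) -> (freed a); heap: [0-61 FREE]
Op 3: b = malloc(15) -> b = 0; heap: [0-14 ALLOC][15-61 FREE]
Op 4: c = malloc(6) -> c = 15; heap: [0-14 ALLOC][15-20 ALLOC][21-61 FREE]
Op 5: d = malloc(15) -> d = 21; heap: [0-14 ALLOC][15-20 ALLOC][21-35 ALLOC][36-61 FREE]
Op 6: e = malloc(11) -> e = 36; heap: [0-14 ALLOC][15-20 ALLOC][21-35 ALLOC][36-46 ALLOC][47-61 FREE]
Op 7: free(c) -> (freed c); heap: [0-14 ALLOC][15-20 FREE][21-35 ALLOC][36-46 ALLOC][47-61 FREE]
Op 8: free(b) -> (freed b); heap: [0-20 FREE][21-35 ALLOC][36-46 ALLOC][47-61 FREE]
Free blocks: [21 15] total_free=36 largest=21 -> 100*(36-21)/36 = 1500/36 ≈ 41.667 -> rounds to 42

Answer: 42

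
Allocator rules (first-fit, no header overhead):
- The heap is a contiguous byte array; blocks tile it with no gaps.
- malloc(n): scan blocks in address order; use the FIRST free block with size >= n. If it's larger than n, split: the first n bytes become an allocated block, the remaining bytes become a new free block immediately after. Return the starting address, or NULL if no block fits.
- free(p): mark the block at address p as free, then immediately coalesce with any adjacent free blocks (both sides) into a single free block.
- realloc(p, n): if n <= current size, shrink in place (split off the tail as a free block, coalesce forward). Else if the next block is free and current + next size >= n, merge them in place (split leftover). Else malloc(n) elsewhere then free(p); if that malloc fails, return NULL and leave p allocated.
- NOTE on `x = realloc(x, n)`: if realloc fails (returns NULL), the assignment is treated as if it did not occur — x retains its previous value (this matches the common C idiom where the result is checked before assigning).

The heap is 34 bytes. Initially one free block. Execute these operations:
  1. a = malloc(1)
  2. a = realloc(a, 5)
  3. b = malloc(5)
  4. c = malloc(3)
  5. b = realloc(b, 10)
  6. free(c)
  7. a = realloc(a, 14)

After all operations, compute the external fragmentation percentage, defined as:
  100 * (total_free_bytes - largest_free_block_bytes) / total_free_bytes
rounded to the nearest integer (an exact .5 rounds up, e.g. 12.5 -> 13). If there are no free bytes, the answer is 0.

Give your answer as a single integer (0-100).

Op 1: a = malloc(1) -> a = 0; heap: [0-0 ALLOC][1-33 FREE]
Op 2: a = realloc(a, 5) -> a = 0; heap: [0-4 ALLOC][5-33 FREE]
Op 3: b = malloc(5) -> b = 5; heap: [0-4 ALLOC][5-9 ALLOC][10-33 FREE]
Op 4: c = malloc(3) -> c = 10; heap: [0-4 ALLOC][5-9 ALLOC][10-12 ALLOC][13-33 FREE]
Op 5: b = realloc(b, 10) -> b = 13; heap: [0-4 ALLOC][5-9 FREE][10-12 ALLOC][13-22 ALLOC][23-33 FREE]
Op 6: free(c) -> (freed c); heap: [0-4 ALLOC][5-12 FREE][13-22 ALLOC][23-33 FREE]
Op 7: a = realloc(a, 14) -> NULL (a unchanged); heap: [0-4 ALLOC][5-12 FREE][13-22 ALLOC][23-33 FREE]
Free blocks: [8 11] total_free=19 largest=11 -> 100*(19-11)/19 = 800/19 ≈ 42.105 -> rounds to 42

Answer: 42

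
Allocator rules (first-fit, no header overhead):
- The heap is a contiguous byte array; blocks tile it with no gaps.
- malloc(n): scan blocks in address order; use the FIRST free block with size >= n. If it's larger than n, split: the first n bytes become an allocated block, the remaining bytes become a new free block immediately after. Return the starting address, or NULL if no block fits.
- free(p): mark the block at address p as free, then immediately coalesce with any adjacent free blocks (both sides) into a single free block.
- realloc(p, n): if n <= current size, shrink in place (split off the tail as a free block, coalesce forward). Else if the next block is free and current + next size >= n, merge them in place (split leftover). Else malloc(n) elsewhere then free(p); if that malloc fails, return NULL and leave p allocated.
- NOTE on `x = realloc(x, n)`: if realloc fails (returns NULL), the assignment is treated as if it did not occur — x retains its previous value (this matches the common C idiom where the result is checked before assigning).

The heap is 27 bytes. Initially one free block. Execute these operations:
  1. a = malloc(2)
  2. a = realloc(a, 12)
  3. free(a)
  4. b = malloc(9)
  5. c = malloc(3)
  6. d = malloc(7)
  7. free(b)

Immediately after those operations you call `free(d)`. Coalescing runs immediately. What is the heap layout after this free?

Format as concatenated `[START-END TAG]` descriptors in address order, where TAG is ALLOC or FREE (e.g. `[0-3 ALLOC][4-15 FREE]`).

Answer: [0-8 FREE][9-11 ALLOC][12-26 FREE]

Derivation:
Op 1: a = malloc(2) -> a = 0; heap: [0-1 ALLOC][2-26 FREE]
Op 2: a = realloc(a, 12) -> a = 0; heap: [0-11 ALLOC][12-26 FREE]
Op 3: free(a) -> (freed a); heap: [0-26 FREE]
Op 4: b = malloc(9) -> b = 0; heap: [0-8 ALLOC][9-26 FREE]
Op 5: c = malloc(3) -> c = 9; heap: [0-8 ALLOC][9-11 ALLOC][12-26 FREE]
Op 6: d = malloc(7) -> d = 12; heap: [0-8 ALLOC][9-11 ALLOC][12-18 ALLOC][19-26 FREE]
Op 7: free(b) -> (freed b); heap: [0-8 FREE][9-11 ALLOC][12-18 ALLOC][19-26 FREE]
free(d): d = 12 -> block [12-18 ALLOC]; mark free, coalesce with adjacent free neighbors -> [0-8 FREE][9-11 ALLOC][12-26 FREE]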